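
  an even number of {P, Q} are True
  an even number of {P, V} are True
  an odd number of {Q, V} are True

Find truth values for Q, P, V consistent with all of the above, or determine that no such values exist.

No satisfying assignment exists.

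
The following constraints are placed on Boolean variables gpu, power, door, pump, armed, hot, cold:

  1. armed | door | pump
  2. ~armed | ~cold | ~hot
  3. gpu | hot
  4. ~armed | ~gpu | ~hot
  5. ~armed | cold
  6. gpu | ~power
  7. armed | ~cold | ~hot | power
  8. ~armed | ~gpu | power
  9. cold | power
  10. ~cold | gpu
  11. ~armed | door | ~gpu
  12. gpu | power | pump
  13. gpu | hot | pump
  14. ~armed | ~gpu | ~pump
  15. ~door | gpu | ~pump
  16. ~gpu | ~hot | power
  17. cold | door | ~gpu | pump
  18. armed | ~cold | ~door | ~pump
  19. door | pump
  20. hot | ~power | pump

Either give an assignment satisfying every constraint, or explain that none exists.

gpu: True, power: True, door: True, pump: False, armed: False, hot: True, cold: True

Try gpu = False:
  (gpu | hot) forces hot = True.
  (gpu | ~power) forces power = False.
  (cold | power) forces cold = True.
  clause (~cold | gpu) is falsified — backtrack.
So gpu = True.
Set power = True.
Set door = True.
Set pump = False.
  then (hot | ~power | pump) forces hot = True.
  then (~armed | ~gpu | ~hot) forces armed = False.
Set cold = True.
All clauses satisfied.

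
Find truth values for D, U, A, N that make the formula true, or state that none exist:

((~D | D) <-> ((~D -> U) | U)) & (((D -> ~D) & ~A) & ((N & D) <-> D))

D: False; U: True; A: False; N: False

  (~D | D) <-> ((~D -> U) | U) = True
    ~D | D = True
      ~D = True
    (~D -> U) | U = True
      ~D -> U = True
        ~D = True
  ((D -> ~D) & ~A) & ((N & D) <-> D) = True
    (D -> ~D) & ~A = True
      D -> ~D = True
        ~D = True
      ~A = True
    (N & D) <-> D = True
      N & D = False
Both conjuncts True, so the formula holds.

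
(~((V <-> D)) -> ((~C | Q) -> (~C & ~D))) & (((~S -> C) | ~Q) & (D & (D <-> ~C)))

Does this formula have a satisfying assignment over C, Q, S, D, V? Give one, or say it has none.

C = False, Q = False, S = False, D = True, V = True

  ~((V <-> D)) -> ((~C | Q) -> (~C & ~D)) = True
    ~((V <-> D)) = False
      V <-> D = True
    (~C | Q) -> (~C & ~D) = False
      ~C | Q = True
        ~C = True
      ~C & ~D = False
        ~C = True
        ~D = False
  ((~S -> C) | ~Q) & (D & (D <-> ~C)) = True
    (~S -> C) | ~Q = True
      ~S -> C = False
        ~S = True
      ~Q = True
    D & (D <-> ~C) = True
      D <-> ~C = True
        ~C = True
Both conjuncts True, so the formula holds.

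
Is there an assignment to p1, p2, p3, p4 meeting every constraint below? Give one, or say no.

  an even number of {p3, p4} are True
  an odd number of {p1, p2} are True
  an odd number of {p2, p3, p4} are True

p1 = False; p2 = True; p3 = False; p4 = False

{p3, p4}: 0 true → even ✓
{p1, p2}: 1 true → odd ✓
{p2, p3, p4}: 1 true → odd ✓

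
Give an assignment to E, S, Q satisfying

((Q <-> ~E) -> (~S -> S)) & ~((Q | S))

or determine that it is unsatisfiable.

E: False; S: False; Q: False

  (Q <-> ~E) -> (~S -> S) = True
    Q <-> ~E = False
      ~E = True
    ~S -> S = False
      ~S = True
  ~((Q | S)) = True
    Q | S = False
Both conjuncts True, so the formula holds.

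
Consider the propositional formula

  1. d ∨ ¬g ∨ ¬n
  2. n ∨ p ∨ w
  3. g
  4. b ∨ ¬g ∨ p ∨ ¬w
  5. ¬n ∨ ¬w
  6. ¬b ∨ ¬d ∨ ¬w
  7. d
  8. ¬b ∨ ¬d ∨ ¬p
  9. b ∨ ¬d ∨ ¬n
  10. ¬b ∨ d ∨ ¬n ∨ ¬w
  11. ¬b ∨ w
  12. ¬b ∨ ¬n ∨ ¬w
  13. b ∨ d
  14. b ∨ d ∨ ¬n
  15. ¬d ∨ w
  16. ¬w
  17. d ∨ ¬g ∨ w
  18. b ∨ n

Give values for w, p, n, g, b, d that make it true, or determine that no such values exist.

Case w = True:
  Clause (¬w) is falsified — contradiction.
Case w = False:
  (g) forces g = True.
  (d) forces d = True.
  Clause (¬d ∨ w) is falsified — contradiction.
Both cases fail, so the formula is unsatisfiable.

UNSATISFIABLE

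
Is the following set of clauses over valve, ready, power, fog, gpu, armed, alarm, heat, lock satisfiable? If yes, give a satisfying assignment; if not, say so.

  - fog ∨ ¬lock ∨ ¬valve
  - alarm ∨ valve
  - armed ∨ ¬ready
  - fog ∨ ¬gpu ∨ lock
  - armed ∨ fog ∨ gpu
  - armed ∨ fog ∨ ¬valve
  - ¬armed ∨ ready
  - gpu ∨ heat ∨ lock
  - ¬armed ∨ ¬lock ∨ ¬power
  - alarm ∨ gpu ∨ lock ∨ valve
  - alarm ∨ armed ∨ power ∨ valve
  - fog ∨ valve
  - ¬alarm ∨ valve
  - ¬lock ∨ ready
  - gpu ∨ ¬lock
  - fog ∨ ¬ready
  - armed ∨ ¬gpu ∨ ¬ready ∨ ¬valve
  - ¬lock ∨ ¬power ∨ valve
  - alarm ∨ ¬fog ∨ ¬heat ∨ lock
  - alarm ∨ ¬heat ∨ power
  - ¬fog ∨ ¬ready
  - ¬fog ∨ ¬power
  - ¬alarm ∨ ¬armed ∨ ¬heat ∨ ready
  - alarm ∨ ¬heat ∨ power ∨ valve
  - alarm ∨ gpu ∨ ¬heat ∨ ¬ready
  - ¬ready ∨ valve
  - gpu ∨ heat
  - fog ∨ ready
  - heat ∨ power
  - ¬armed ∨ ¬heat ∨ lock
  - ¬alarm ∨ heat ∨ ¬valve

valve = True; ready = False; power = False; fog = True; gpu = False; armed = False; alarm = True; heat = True; lock = False

Try valve = False:
  (alarm ∨ valve) forces alarm = True.
  clause (¬alarm ∨ valve) is falsified — backtrack.
So valve = True.
Set ready = False.
  then (¬armed ∨ ready) forces armed = False.
  then (¬lock ∨ ready) forces lock = False.
  then (fog ∨ ready) forces fog = True.
  then (¬fog ∨ ¬power) forces power = False.
  then (heat ∨ power) forces heat = True.
  then (alarm ∨ ¬fog ∨ ¬heat ∨ lock) forces alarm = True.
Set gpu = False.
All clauses satisfied.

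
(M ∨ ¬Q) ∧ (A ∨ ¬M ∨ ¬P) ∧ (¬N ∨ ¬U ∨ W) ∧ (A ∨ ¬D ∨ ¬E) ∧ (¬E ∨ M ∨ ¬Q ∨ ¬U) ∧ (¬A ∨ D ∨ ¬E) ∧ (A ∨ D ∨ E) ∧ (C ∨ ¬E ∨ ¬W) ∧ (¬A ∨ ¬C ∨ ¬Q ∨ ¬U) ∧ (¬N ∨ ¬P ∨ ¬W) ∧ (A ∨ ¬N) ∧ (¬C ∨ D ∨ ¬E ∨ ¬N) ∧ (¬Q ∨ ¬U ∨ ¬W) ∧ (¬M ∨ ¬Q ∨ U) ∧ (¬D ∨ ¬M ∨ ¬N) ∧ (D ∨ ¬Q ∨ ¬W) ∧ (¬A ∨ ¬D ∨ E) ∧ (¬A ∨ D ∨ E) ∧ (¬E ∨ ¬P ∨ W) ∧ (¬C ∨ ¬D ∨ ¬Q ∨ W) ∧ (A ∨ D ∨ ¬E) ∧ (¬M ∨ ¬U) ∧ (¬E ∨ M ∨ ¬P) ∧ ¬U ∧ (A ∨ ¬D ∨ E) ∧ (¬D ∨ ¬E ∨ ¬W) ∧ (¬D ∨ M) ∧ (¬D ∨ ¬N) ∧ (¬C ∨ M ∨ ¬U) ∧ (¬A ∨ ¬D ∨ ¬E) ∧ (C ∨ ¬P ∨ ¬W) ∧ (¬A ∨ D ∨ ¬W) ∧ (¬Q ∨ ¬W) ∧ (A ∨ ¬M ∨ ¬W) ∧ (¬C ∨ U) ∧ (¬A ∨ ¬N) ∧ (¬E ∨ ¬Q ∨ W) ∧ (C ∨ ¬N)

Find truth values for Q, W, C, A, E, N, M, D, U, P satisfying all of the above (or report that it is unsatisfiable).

Case A = True:
  (¬U) forces U = False.
  (¬C ∨ U) forces C = False.
  (¬A ∨ ¬N) forces N = False.
  If E = True:
    (¬A ∨ D ∨ ¬E) forces D = True.
    clause (¬A ∨ ¬D ∨ ¬E) is falsified.
  If E = False:
    (¬A ∨ ¬D ∨ E) forces D = False.
    clause (¬A ∨ D ∨ E) is falsified.
  Every sub-case reaches a contradiction.
Case A = False:
  (A ∨ ¬N) forces N = False.
  (¬U) forces U = False.
  (¬C ∨ U) forces C = False.
  If E = True:
    (A ∨ ¬D ∨ ¬E) forces D = False.
    clause (A ∨ D ∨ ¬E) is falsified.
  If E = False:
    (A ∨ D ∨ E) forces D = True.
    clause (A ∨ ¬D ∨ E) is falsified.
  Every sub-case reaches a contradiction.
Both cases fail, so the formula is unsatisfiable.

No satisfying assignment exists.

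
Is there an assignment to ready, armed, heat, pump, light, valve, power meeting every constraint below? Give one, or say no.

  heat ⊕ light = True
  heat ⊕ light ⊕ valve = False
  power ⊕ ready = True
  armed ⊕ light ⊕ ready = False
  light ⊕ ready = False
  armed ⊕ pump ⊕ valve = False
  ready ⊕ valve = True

ready: False; armed: False; heat: True; pump: True; light: False; valve: True; power: True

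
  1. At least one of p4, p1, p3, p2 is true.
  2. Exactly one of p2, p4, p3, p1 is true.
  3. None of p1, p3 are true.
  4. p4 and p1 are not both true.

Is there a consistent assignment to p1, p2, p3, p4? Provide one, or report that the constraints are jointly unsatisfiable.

p1 = False, p2 = False, p3 = False, p4 = True

  (1) {p4, p1, p3, p2}: 1 true — at least one ✓
  (2) {p2, p4, p3, p1}: 1 true — exactly one ✓
  (3) {p1, p3}: 0 true — none ✓
  (4) p4=T, p1=F — not both ✓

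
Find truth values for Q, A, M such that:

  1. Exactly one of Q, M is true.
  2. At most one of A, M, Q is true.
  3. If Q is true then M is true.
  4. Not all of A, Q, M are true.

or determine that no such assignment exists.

Q = False, A = False, M = True

  (1) {Q, M}: 1 true — exactly one ✓
  (2) {A, M, Q}: 1 true — at most one ✓
  (3) Q=F ⇒ M: vacuous ✓
  (4) {A, Q, M}: 1/3 true — not all ✓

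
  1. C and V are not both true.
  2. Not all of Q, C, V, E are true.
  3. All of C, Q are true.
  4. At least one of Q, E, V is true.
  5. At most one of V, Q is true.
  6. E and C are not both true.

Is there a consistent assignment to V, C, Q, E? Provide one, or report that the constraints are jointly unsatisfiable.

V: False, C: True, Q: True, E: False

  (1) C=T, V=F — not both ✓
  (2) {Q, C, V, E}: 2/4 true — not all ✓
  (3) {C, Q}: all 2 true ✓
  (4) {Q, E, V}: 1 true — at least one ✓
  (5) {V, Q}: 1 true — at most one ✓
  (6) E=F, C=T — not both ✓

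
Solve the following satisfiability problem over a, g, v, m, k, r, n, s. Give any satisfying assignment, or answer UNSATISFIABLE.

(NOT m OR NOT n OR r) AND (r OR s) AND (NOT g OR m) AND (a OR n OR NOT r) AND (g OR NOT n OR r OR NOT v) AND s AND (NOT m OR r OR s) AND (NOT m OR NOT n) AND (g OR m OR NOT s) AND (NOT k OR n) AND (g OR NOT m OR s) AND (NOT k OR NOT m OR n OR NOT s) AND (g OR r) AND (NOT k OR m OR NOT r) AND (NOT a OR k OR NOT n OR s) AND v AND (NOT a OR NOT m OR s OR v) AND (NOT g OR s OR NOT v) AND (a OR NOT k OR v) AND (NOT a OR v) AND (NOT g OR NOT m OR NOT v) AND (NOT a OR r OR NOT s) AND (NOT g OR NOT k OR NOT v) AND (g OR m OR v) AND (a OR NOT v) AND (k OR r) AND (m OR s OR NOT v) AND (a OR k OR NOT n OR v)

Unit clause (s) forces s = True.
Unit clause (v) forces v = True.
In (a OR NOT v) only a is left, so a = True.
In (NOT a OR r OR NOT s) only r is left, so r = True.
Set g = False.
  then (g OR m OR NOT s) forces m = True.
  then (NOT m OR NOT n) forces n = False.
  then (NOT k OR n) forces k = False.
All clauses satisfied.

a: True, g: False, v: True, m: True, k: False, r: True, n: False, s: True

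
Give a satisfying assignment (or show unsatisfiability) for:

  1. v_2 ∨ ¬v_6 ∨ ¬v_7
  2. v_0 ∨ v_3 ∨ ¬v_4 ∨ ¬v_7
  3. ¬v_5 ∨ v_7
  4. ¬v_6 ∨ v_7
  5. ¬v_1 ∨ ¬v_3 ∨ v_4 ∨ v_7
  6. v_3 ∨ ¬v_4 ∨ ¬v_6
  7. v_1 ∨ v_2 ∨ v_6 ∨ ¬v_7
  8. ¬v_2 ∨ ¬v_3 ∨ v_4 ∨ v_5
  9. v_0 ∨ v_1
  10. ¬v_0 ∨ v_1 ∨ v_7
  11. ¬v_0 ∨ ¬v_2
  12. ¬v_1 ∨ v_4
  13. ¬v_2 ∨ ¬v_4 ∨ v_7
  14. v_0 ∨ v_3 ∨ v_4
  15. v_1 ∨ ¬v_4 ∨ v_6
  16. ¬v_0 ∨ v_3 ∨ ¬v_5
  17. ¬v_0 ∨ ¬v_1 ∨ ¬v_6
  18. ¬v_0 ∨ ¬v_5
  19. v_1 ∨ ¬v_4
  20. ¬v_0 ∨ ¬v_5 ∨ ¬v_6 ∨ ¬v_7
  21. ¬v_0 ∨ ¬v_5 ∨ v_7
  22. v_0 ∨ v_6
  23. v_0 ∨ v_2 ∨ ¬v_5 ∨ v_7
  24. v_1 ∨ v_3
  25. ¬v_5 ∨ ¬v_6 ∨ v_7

v_0=T, v_1=T, v_2=F, v_3=F, v_4=T, v_5=F, v_6=F, v_7=T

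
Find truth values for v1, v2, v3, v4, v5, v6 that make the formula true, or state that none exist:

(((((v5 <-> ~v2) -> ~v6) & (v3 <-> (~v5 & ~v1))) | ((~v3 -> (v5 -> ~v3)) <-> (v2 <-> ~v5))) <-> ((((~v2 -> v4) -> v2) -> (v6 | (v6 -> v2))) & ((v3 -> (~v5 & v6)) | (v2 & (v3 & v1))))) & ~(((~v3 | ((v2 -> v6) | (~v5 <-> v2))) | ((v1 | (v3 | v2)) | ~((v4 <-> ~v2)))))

The conjunct ~(((~v3 | ((v2 -> v6) | (~v5 <-> v2))) | ((v1 | (v3 | v2)) | ~((v4 <-> ~v2))))) is unsatisfiable on its own:
  v2 = True: this becomes ~(((~v3 | (v6 | ~v5)) | True)) = False.
  v2 = False: this becomes ~((True | ((v1 | v3) | ~v4))) = False.
So the whole conjunction is unsatisfiable.

Unsatisfiable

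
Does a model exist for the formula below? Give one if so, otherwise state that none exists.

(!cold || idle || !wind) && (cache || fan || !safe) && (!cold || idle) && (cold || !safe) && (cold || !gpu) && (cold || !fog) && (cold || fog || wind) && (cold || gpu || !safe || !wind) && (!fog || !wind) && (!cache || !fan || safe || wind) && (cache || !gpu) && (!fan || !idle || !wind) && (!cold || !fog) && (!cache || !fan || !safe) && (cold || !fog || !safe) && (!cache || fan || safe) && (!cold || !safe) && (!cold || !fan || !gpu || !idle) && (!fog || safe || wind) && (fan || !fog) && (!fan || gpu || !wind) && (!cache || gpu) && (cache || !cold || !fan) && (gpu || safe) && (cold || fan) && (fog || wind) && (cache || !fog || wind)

The formula is unsatisfiable.

Case safe = True:
  (cold || !safe) forces cold = True.
  Clause (!cold || !safe) is falsified — contradiction.
Case safe = False:
  (gpu || safe) forces gpu = True.
  (cold || !gpu) forces cold = True.
  (!cold || idle) forces idle = True.
  (cache || !gpu) forces cache = True.
  (!cold || !fog) forces fog = False.
  (!cache || fan || safe) forces fan = True.
  Clause (!cold || !fan || !gpu || !idle) is falsified — contradiction.
Both cases fail, so the formula is unsatisfiable.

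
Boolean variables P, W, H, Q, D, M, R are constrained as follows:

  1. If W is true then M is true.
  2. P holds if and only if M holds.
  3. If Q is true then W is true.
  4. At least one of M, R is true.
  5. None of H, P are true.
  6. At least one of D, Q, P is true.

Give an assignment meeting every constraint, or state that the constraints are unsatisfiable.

P: False; W: False; H: False; Q: False; D: True; M: False; R: True

  (1) W=F ⇒ M: vacuous ✓
  (2) P=F, M=F — same ✓
  (3) Q=F ⇒ W: vacuous ✓
  (4) {M, R}: 1 true — at least one ✓
  (5) {H, P}: 0 true — none ✓
  (6) {D, Q, P}: 1 true — at least one ✓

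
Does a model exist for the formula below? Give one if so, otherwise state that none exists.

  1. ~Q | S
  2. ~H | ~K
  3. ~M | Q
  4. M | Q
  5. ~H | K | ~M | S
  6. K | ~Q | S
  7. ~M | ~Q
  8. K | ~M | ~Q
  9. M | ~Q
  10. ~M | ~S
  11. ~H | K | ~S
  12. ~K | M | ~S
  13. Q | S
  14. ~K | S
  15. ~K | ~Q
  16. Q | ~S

The formula is unsatisfiable.

Case M = True:
  (~M | Q) forces Q = True.
  Clause (~M | ~Q) is falsified — contradiction.
Case M = False:
  (M | Q) forces Q = True.
  Clause (M | ~Q) is falsified — contradiction.
Both cases fail, so the formula is unsatisfiable.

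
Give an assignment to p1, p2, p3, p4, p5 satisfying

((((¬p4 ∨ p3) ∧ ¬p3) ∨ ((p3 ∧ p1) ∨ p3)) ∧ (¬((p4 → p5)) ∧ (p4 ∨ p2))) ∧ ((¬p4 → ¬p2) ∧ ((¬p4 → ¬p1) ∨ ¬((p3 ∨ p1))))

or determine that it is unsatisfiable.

p1: False; p2: True; p3: True; p4: True; p5: False

  (((¬p4 ∨ p3) ∧ ¬p3) ∨ ((p3 ∧ p1) ∨ p3)) ∧ (¬((p4 → p5)) ∧ (p4 ∨ p2)) = True
    ((¬p4 ∨ p3) ∧ ¬p3) ∨ ((p3 ∧ p1) ∨ p3) = True
      (¬p4 ∨ p3) ∧ ¬p3 = False
        ¬p4 ∨ p3 = True
          ¬p4 = False
        ¬p3 = False
      (p3 ∧ p1) ∨ p3 = True
        p3 ∧ p1 = False
    ¬((p4 → p5)) ∧ (p4 ∨ p2) = True
      ¬((p4 → p5)) = True
        p4 → p5 = False
      p4 ∨ p2 = True
  (¬p4 → ¬p2) ∧ ((¬p4 → ¬p1) ∨ ¬((p3 ∨ p1))) = True
    ¬p4 → ¬p2 = True
      ¬p4 = False
      ¬p2 = False
    (¬p4 → ¬p1) ∨ ¬((p3 ∨ p1)) = True
      ¬p4 → ¬p1 = True
        ¬p4 = False
        ¬p1 = True
      ¬((p3 ∨ p1)) = False
        p3 ∨ p1 = True
Both conjuncts True, so the formula holds.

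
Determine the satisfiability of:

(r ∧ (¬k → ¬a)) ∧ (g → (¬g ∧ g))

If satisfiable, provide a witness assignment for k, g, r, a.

k=T, g=F, r=T, a=T

  r ∧ (¬k → ¬a) = True
    ¬k → ¬a = True
      ¬k = False
      ¬a = False
  g → (¬g ∧ g) = True
    ¬g ∧ g = False
      ¬g = True
Both conjuncts True, so the formula holds.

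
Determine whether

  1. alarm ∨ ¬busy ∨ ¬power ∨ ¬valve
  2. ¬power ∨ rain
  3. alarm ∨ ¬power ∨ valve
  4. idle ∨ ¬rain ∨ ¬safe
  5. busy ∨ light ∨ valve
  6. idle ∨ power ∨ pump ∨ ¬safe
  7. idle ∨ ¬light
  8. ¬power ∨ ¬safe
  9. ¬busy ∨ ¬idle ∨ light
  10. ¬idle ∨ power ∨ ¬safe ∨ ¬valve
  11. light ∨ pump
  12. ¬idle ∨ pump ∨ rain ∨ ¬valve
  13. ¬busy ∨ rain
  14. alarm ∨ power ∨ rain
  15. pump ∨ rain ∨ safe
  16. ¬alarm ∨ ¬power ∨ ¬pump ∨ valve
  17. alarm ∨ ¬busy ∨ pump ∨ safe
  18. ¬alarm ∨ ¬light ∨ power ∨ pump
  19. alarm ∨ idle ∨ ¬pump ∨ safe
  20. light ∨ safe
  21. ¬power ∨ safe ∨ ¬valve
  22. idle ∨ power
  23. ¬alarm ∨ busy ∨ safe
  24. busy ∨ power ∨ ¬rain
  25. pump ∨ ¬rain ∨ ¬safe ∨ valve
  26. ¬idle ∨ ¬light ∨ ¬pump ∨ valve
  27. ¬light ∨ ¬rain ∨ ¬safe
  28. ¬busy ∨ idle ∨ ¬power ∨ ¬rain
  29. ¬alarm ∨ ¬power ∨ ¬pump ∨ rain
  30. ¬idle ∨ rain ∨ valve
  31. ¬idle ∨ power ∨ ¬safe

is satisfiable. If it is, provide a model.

Set busy = True.
  then (¬busy ∨ rain) forces rain = True.
Set alarm = True.
Try safe = True:
  (idle ∨ ¬rain ∨ ¬safe) forces idle = True.
  (¬power ∨ ¬safe) forces power = False.
  clause (¬idle ∨ power ∨ ¬safe) is falsified — backtrack.
So safe = False.
  then (light ∨ safe) forces light = True.
  then (idle ∨ ¬light) forces idle = True.
Set valve = False.
  then (¬idle ∨ ¬light ∨ ¬pump ∨ valve) forces pump = False.
  then (¬alarm ∨ ¬light ∨ power ∨ pump) forces power = True.
All clauses satisfied.

busy: True; rain: True; alarm: True; safe: False; light: True; idle: True; valve: False; power: True; pump: False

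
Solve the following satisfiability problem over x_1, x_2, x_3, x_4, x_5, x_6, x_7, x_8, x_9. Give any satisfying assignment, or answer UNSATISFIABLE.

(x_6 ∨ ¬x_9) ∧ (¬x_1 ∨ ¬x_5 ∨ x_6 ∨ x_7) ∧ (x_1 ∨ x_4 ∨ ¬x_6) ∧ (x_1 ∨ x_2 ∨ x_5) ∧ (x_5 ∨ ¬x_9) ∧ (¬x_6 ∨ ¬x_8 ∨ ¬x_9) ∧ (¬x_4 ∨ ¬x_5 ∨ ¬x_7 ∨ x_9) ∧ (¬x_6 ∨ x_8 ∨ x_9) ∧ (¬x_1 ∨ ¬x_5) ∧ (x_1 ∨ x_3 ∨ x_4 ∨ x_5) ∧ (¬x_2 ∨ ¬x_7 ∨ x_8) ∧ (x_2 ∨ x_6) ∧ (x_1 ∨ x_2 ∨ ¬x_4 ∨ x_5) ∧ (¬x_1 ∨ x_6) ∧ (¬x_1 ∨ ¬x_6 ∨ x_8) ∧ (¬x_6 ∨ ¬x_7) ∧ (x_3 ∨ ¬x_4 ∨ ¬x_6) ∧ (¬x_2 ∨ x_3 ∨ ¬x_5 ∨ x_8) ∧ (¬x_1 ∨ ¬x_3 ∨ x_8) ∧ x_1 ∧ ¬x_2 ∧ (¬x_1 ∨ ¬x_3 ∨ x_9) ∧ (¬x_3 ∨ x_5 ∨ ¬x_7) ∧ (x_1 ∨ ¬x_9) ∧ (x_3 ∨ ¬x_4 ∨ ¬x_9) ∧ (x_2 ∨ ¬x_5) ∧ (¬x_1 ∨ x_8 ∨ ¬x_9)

x_1 = True; x_2 = False; x_3 = False; x_4 = False; x_5 = False; x_6 = True; x_7 = False; x_8 = True; x_9 = False

Unit clause (x_1) forces x_1 = True.
Unit clause (¬x_2) forces x_2 = False.
In (x_2 ∨ ¬x_5) only ¬x_5 is left, so x_5 = False.
In (x_5 ∨ ¬x_9) only ¬x_9 is left, so x_9 = False.
In (x_2 ∨ x_6) only x_6 is left, so x_6 = True.
In (¬x_1 ∨ ¬x_6 ∨ x_8) only x_8 is left, so x_8 = True.
In (¬x_6 ∨ ¬x_7) only ¬x_7 is left, so x_7 = False.
In (¬x_1 ∨ ¬x_3 ∨ x_9) only ¬x_3 is left, so x_3 = False.
In (x_3 ∨ ¬x_4 ∨ ¬x_6) only ¬x_4 is left, so x_4 = False.
All clauses satisfied.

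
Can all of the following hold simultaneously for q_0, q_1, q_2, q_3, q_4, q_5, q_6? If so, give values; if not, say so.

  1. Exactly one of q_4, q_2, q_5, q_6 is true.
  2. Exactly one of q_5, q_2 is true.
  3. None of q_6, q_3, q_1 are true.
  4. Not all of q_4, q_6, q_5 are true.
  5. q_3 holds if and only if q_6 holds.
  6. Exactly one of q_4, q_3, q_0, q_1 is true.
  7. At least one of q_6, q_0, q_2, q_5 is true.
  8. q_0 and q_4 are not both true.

q_0=T, q_1=F, q_2=F, q_3=F, q_4=F, q_5=T, q_6=F

  (1) {q_4, q_2, q_5, q_6}: 1 true — exactly one ✓
  (2) {q_5, q_2}: 1 true — exactly one ✓
  (3) {q_6, q_3, q_1}: 0 true — none ✓
  (4) {q_4, q_6, q_5}: 1/3 true — not all ✓
  (5) q_3=F, q_6=F — same ✓
  (6) {q_4, q_3, q_0, q_1}: 1 true — exactly one ✓
  (7) {q_6, q_0, q_2, q_5}: 2 true — at least one ✓
  (8) q_0=T, q_4=F — not both ✓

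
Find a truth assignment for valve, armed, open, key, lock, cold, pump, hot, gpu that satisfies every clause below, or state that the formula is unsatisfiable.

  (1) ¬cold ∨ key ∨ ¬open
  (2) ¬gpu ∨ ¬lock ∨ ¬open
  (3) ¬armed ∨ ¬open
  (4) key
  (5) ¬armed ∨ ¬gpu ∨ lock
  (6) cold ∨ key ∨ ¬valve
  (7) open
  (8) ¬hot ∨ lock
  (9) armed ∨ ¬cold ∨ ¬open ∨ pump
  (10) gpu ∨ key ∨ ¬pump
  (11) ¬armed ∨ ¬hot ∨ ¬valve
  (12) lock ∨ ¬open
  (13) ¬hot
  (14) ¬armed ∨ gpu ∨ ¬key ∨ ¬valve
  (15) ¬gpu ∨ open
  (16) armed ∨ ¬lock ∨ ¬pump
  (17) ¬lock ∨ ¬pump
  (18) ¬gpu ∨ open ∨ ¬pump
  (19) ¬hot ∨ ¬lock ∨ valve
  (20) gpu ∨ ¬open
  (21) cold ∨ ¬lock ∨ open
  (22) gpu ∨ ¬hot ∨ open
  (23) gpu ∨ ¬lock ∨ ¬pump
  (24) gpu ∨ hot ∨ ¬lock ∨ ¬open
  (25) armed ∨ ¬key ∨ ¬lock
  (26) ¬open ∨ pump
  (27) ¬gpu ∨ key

Unsatisfiable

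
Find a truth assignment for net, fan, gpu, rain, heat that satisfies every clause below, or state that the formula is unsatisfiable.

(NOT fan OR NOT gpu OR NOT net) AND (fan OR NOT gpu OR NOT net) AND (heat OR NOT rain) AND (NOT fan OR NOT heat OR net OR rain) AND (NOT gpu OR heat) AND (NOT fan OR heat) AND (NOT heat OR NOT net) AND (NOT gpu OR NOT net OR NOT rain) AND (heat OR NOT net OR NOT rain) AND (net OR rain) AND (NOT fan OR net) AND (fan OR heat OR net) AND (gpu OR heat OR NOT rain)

Set net = False.
  then (net OR rain) forces rain = True.
  then (NOT fan OR net) forces fan = False.
  then (fan OR heat OR net) forces heat = True.
Set gpu = True.
All clauses satisfied.

net=F, fan=F, gpu=T, rain=T, heat=T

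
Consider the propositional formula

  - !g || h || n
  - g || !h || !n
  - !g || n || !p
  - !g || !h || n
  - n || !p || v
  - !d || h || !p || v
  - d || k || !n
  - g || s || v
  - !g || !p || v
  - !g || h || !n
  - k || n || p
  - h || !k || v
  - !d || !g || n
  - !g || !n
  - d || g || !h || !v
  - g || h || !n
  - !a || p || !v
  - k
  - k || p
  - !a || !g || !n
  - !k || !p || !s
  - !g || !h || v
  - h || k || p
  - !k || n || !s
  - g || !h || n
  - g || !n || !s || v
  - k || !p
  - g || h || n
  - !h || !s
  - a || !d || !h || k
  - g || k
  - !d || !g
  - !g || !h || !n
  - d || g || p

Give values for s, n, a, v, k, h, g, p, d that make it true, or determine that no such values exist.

Case g = True:
  (!g || !n) forces n = False.
  (!g || h || n) forces h = True.
  Clause (!g || !h || n) is falsified — contradiction.
Case g = False:
  (k) forces k = True.
  If h = True:
    (g || !h || !n) forces n = False.
    clause (g || !h || n) is falsified.
  If h = False:
    (h || !k || v) forces v = True.
    (g || h || !n) forces n = False.
    clause (g || h || n) is falsified.
  Every sub-case reaches a contradiction.
Both cases fail, so the formula is unsatisfiable.

UNSATISFIABLE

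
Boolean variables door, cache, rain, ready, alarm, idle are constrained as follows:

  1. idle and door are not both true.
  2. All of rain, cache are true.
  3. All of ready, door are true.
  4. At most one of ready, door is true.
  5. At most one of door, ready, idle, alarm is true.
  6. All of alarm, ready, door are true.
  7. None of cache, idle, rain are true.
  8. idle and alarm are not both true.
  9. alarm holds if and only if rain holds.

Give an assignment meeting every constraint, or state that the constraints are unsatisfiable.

Unsatisfiable — no assignment works.

Case cache = True:
  Constraint (7) is violated (cache=T) — contradiction.
Case cache = False:
  Constraint (2) is violated (cache=F) — contradiction.
Both cases fail — unsatisfiable.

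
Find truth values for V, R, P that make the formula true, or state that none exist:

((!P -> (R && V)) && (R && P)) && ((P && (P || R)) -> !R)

Case P = True: the formula simplifies to R && !R.
  R = True: the conjunct !R is False.
  R = False: the conjunct R is False.
Case P = False: the conjunct P is False.
Both cases fail — unsatisfiable.

Unsatisfiable — no assignment works.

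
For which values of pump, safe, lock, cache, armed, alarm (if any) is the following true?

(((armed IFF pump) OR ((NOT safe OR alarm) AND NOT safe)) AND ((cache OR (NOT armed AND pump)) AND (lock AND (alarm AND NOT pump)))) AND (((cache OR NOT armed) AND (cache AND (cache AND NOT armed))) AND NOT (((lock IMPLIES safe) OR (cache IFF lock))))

The formula is unsatisfiable.

Case cache = True: the formula simplifies to (((armed IFF pump) OR ((NOT safe OR alarm) AND NOT safe)) AND (lock AND (alarm AND NOT pump))) AND (NOT armed AND NOT (((lock IMPLIES safe) OR lock))).
  lock = True: the conjunct NOT (((lock IMPLIES safe) OR lock)) becomes NOT ((safe OR True)) = False.
  lock = False: the conjunct lock is False.
Case cache = False: the conjunct cache is False.
Both cases fail — unsatisfiable.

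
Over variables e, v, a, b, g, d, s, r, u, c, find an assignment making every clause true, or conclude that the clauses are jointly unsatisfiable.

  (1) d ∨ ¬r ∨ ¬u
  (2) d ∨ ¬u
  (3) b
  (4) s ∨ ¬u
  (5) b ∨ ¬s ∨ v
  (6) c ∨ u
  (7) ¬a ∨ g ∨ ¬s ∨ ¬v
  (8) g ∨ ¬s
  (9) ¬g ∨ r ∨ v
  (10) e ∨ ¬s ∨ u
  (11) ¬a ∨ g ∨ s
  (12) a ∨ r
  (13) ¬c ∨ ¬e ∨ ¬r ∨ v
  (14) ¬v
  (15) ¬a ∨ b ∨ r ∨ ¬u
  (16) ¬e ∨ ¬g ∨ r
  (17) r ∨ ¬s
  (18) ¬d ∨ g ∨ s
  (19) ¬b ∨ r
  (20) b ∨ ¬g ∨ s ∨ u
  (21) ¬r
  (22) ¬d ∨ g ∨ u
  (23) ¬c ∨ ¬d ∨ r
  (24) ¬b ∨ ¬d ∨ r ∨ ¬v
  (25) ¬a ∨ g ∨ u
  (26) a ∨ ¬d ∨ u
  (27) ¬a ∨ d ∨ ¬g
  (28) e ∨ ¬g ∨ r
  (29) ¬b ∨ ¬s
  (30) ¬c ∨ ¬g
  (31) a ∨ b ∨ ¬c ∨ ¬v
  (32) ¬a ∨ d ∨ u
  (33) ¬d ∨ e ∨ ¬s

No satisfying assignment exists.

Case r = True:
  Clause (¬r) is falsified — contradiction.
Case r = False:
  (b) forces b = True.
  Clause (¬b ∨ r) is falsified — contradiction.
Both cases fail, so the formula is unsatisfiable.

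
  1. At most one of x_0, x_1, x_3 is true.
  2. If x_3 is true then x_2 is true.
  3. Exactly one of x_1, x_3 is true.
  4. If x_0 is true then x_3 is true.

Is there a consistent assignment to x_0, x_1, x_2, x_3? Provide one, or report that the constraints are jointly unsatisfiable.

x_0: False, x_1: False, x_2: True, x_3: True

  (1) {x_0, x_1, x_3}: 1 true — at most one ✓
  (2) x_3=T ⇒ x_2: T ✓
  (3) {x_1, x_3}: 1 true — exactly one ✓
  (4) x_0=F ⇒ x_3: vacuous ✓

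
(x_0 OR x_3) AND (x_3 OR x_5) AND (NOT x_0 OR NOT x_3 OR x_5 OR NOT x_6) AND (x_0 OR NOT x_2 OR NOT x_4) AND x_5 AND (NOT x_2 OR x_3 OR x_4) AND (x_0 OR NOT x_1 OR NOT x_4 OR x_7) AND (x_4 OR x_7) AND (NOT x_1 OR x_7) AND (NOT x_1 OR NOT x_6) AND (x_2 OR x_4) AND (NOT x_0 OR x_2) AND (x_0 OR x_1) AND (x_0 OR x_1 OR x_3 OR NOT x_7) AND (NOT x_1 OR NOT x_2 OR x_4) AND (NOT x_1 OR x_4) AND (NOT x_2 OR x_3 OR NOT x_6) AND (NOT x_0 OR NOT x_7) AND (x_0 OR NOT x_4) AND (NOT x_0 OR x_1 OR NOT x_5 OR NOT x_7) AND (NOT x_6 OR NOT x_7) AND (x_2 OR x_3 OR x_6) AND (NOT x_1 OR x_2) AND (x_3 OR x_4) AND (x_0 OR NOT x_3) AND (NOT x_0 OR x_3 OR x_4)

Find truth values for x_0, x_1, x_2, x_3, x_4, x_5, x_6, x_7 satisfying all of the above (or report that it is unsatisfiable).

x_0=T; x_1=F; x_2=T; x_3=T; x_4=T; x_5=T; x_6=T; x_7=F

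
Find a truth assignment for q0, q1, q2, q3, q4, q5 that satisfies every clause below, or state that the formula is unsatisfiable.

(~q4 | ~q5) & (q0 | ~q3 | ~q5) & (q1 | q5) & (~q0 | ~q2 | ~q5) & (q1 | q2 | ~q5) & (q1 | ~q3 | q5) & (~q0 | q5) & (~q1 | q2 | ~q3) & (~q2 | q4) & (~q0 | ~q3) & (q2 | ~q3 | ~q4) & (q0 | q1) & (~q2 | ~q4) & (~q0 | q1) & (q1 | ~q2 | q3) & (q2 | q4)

q0=F, q1=T, q2=F, q3=F, q4=T, q5=F

Try q0 = True:
  (~q0 | q5) forces q5 = True.
  (~q4 | ~q5) forces q4 = False.
  (~q0 | ~q2 | ~q5) forces q2 = False.
  clause (q2 | q4) is falsified — backtrack.
So q0 = False.
  then (q0 | q1) forces q1 = True.
Set q2 = False.
  then (~q1 | q2 | ~q3) forces q3 = False.
  then (q2 | q4) forces q4 = True.
  then (~q4 | ~q5) forces q5 = False.
All clauses satisfied.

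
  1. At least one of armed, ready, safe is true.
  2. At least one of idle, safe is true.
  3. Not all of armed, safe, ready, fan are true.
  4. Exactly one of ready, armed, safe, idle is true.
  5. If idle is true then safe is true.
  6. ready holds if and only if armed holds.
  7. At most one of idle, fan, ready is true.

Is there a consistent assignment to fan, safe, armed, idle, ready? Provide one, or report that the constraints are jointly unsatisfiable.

fan: False, safe: True, armed: False, idle: False, ready: False

  (1) {armed, ready, safe}: 1 true — at least one ✓
  (2) {idle, safe}: 1 true — at least one ✓
  (3) {armed, safe, ready, fan}: 1/4 true — not all ✓
  (4) {ready, armed, safe, idle}: 1 true — exactly one ✓
  (5) idle=F ⇒ safe: vacuous ✓
  (6) ready=F, armed=F — same ✓
  (7) {idle, fan, ready}: 0 true — at most one ✓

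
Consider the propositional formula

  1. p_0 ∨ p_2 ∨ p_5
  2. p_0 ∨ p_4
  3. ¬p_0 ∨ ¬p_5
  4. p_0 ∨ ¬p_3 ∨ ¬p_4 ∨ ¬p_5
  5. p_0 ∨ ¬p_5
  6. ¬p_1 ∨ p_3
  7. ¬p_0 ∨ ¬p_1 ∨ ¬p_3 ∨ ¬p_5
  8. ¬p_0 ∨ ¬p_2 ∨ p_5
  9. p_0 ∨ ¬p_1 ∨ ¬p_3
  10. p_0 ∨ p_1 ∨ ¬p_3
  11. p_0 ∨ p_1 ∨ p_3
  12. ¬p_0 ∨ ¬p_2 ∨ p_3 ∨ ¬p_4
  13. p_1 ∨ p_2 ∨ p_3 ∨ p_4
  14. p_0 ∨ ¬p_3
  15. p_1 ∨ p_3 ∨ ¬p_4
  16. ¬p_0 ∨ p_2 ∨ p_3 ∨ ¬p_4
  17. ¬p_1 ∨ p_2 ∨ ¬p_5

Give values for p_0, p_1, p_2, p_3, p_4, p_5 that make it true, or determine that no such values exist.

p_0 = True, p_1 = False, p_2 = False, p_3 = True, p_4 = True, p_5 = False

Set p_0 = True.
  then (¬p_0 ∨ ¬p_5) forces p_5 = False.
  then (¬p_0 ∨ ¬p_2 ∨ p_5) forces p_2 = False.
Set p_1 = False.
Try p_3 = False:
  (p_1 ∨ p_2 ∨ p_3 ∨ p_4) forces p_4 = True.
  clause (p_1 ∨ p_3 ∨ ¬p_4) is falsified — backtrack.
So p_3 = True.
Set p_4 = True.
All clauses satisfied.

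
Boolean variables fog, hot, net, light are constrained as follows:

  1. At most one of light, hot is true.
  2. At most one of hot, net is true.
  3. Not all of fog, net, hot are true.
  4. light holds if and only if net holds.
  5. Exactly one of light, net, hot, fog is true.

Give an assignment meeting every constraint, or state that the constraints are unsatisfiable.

fog=F; hot=T; net=F; light=F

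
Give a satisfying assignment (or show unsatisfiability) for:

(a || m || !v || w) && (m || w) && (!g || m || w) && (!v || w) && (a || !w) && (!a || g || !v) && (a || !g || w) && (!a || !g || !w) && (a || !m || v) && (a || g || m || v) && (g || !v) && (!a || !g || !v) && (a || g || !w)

Set g = False.
  then (g || !v) forces v = False.
Set m = False.
  then (m || w) forces w = True.
  then (a || !w) forces a = True.
All clauses satisfied.

g = False; v = False; m = False; a = True; w = True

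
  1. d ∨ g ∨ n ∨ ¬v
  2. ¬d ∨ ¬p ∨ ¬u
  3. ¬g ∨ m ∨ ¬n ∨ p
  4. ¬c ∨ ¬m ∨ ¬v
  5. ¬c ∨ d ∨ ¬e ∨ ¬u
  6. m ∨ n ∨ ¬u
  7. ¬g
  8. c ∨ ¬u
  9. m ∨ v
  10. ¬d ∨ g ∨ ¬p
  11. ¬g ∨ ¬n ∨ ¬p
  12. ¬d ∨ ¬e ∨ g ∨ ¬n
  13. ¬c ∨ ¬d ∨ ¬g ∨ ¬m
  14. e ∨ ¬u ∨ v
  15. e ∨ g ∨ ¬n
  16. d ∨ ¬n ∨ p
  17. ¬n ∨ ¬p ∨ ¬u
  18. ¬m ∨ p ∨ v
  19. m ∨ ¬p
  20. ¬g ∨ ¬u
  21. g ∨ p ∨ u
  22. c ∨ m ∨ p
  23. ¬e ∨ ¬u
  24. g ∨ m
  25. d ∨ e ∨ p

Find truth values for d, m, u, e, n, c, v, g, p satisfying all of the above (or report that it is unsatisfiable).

Unit clause (¬g) forces g = False.
In (g ∨ m) only m is left, so m = True.
Try d = True:
  (¬d ∨ g ∨ ¬p) forces p = False.
  (¬m ∨ p ∨ v) forces v = True.
  (¬c ∨ ¬m ∨ ¬v) forces c = False.
  (c ∨ ¬u) forces u = False.
  clause (g ∨ p ∨ u) is falsified — backtrack.
So d = False.
Set u = False.
  then (g ∨ p ∨ u) forces p = True.
Set e = True.
Set n = True.
Set c = False.
Set v = True.
All clauses satisfied.

d: False, m: True, u: False, e: True, n: True, c: False, v: True, g: False, p: True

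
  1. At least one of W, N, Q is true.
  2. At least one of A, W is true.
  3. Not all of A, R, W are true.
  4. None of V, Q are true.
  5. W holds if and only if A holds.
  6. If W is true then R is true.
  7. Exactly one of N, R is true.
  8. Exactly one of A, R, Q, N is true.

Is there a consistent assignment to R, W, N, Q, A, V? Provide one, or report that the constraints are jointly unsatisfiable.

Unsatisfiable

Case W = True:
  (4) forces V = False.
  (4) forces Q = False.
  (5) with W=T forces A = True.
  (3) with A=T, W=T forces R = False.
  Constraint (6) is violated (W=T, R=F) — contradiction.
Case W = False:
  (2) with W=F forces A = True.
  Constraint (5) is violated (W=F, A=T) — contradiction.
Both cases fail — unsatisfiable.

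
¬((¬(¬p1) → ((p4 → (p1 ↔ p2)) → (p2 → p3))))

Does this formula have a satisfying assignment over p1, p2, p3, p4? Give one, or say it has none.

p1 = True; p2 = True; p3 = False; p4 = True

  ¬((¬(¬p1) → ((p4 → (p1 ↔ p2)) → (p2 → p3)))) = True
    ¬(¬p1) → ((p4 → (p1 ↔ p2)) → (p2 → p3)) = False
      ¬(¬p1) = True
        ¬p1 = False
      (p4 → (p1 ↔ p2)) → (p2 → p3) = False
        p4 → (p1 ↔ p2) = True
          p1 ↔ p2 = True
        p2 → p3 = False
The formula evaluates to True.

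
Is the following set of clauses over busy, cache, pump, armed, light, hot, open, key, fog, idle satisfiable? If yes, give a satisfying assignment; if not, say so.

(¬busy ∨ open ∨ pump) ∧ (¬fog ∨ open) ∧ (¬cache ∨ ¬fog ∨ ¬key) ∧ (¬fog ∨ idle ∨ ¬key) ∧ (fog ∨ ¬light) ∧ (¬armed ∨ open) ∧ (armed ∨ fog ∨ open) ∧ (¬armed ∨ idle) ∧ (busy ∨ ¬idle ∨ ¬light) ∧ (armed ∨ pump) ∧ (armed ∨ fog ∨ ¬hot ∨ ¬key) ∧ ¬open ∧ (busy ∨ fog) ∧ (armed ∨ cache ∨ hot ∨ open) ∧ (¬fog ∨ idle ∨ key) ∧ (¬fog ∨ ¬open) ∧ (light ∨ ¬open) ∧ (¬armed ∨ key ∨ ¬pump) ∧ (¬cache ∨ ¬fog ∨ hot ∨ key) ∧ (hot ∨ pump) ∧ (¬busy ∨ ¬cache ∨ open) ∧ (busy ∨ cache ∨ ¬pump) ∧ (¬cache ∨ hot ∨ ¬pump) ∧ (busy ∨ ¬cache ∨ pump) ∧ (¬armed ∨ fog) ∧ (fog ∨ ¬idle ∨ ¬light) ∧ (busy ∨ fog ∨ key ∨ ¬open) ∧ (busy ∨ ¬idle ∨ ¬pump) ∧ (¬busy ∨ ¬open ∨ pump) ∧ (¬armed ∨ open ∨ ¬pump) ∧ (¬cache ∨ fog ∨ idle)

Case open = True:
  Clause (¬open) is falsified — contradiction.
Case open = False:
  (¬fog ∨ open) forces fog = False.
  (fog ∨ ¬light) forces light = False.
  (¬armed ∨ open) forces armed = False.
  Clause (armed ∨ fog ∨ open) is falsified — contradiction.
Both cases fail, so the formula is unsatisfiable.

UNSATISFIABLE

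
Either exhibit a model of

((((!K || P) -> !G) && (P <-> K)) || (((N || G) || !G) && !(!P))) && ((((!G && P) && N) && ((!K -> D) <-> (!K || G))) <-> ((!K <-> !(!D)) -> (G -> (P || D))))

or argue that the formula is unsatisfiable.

K: False; P: True; D: True; G: False; N: True

  (((!K || P) -> !G) && (P <-> K)) || (((N || G) || !G) && !(!P)) = True
    ((!K || P) -> !G) && (P <-> K) = False
      (!K || P) -> !G = True
        !K || P = True
          !K = True
        !G = True
      P <-> K = False
    ((N || G) || !G) && !(!P) = True
      (N || G) || !G = True
        N || G = True
        !G = True
      !(!P) = True
        !P = False
  (((!G && P) && N) && ((!K -> D) <-> (!K || G))) <-> ((!K <-> !(!D)) -> (G -> (P || D))) = True
    ((!G && P) && N) && ((!K -> D) <-> (!K || G)) = True
      (!G && P) && N = True
        !G && P = True
          !G = True
      (!K -> D) <-> (!K || G) = True
        !K -> D = True
          !K = True
        !K || G = True
          !K = True
    (!K <-> !(!D)) -> (G -> (P || D)) = True
      !K <-> !(!D) = True
        !K = True
        !(!D) = True
          !D = False
      G -> (P || D) = True
        P || D = True
Both conjuncts True, so the formula holds.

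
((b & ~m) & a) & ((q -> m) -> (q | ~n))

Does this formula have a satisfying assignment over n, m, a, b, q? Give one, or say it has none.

n=F, m=F, a=T, b=T, q=T

  (b & ~m) & a = True
    b & ~m = True
      ~m = True
  (q -> m) -> (q | ~n) = True
    q -> m = False
    q | ~n = True
      ~n = True
Both conjuncts True, so the formula holds.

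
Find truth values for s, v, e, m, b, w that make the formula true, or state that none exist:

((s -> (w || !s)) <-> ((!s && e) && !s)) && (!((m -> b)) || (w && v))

s=F, v=T, e=T, m=F, b=T, w=T

  (s -> (w || !s)) <-> ((!s && e) && !s) = True
    s -> (w || !s) = True
      w || !s = True
        !s = True
    (!s && e) && !s = True
      !s && e = True
        !s = True
      !s = True
  !((m -> b)) || (w && v) = True
    !((m -> b)) = False
      m -> b = True
    w && v = True
Both conjuncts True, so the formula holds.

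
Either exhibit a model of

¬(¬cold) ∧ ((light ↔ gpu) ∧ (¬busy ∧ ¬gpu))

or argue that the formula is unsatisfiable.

busy = False, gpu = False, light = False, cold = True

  ¬(¬cold) = True
    ¬cold = False
  (light ↔ gpu) ∧ (¬busy ∧ ¬gpu) = True
    light ↔ gpu = True
    ¬busy ∧ ¬gpu = True
      ¬busy = True
      ¬gpu = True
Both conjuncts True, so the formula holds.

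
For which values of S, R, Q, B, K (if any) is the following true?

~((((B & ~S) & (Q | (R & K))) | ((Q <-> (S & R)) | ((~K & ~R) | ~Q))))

S = True, R = False, Q = True, B = True, K = True

  ~((((B & ~S) & (Q | (R & K))) | ((Q <-> (S & R)) | ((~K & ~R) | ~Q)))) = True
    ((B & ~S) & (Q | (R & K))) | ((Q <-> (S & R)) | ((~K & ~R) | ~Q)) = False
      (B & ~S) & (Q | (R & K)) = False
        B & ~S = False
          ~S = False
        Q | (R & K) = True
          R & K = False
      (Q <-> (S & R)) | ((~K & ~R) | ~Q) = False
        Q <-> (S & R) = False
          S & R = False
        (~K & ~R) | ~Q = False
          ~K & ~R = False
            ~K = False
            ~R = True
          ~Q = False
The formula evaluates to True.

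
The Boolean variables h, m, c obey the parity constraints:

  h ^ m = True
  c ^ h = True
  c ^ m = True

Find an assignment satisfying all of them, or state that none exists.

Adding constraints 1, 2, 3 mod 2: every variable appears an even number of times on the left, so the left side is 0.
But the right sides sum to 1 (mod 2). 0 ≠ 1 — the system is inconsistent.

UNSATISFIABLE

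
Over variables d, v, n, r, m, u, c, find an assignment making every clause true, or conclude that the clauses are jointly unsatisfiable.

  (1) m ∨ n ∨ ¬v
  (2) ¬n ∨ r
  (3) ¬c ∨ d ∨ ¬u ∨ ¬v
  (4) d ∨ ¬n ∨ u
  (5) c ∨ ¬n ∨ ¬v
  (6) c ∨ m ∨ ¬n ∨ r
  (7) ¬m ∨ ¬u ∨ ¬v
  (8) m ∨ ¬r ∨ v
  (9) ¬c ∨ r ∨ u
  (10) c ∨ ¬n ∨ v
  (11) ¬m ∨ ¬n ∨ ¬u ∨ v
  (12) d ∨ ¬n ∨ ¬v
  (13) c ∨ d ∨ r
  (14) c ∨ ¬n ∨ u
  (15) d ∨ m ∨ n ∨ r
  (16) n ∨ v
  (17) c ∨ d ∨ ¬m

Set d = True.
Set v = True.
Set n = True.
  then (¬n ∨ r) forces r = True.
  then (c ∨ ¬n ∨ ¬v) forces c = True.
Set m = False.
Set u = True.
All clauses satisfied.

d=T; v=T; n=T; r=T; m=F; u=T; c=T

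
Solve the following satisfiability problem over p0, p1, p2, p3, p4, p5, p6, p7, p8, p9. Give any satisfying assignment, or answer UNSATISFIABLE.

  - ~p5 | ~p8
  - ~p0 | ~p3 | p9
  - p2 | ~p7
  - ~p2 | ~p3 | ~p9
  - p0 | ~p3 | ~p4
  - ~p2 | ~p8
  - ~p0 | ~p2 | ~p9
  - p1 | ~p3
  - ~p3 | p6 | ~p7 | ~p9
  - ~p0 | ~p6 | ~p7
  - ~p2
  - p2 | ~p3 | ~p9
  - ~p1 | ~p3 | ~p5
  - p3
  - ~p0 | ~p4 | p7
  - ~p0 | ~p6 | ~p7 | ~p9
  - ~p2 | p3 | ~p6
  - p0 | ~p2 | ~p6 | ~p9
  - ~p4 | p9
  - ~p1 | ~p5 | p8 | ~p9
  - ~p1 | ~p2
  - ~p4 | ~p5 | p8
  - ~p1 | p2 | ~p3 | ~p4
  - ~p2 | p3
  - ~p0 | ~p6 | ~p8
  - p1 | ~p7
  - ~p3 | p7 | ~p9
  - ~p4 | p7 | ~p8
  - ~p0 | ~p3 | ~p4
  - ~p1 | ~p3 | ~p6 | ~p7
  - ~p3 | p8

p0: False; p1: True; p2: False; p3: True; p4: False; p5: False; p6: False; p7: False; p8: True; p9: False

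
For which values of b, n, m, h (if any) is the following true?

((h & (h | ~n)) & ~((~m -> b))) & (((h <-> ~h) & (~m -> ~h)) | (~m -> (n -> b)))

b=F; n=F; m=F; h=T

  (h & (h | ~n)) & ~((~m -> b)) = True
    h & (h | ~n) = True
      h | ~n = True
        ~n = True
    ~((~m -> b)) = True
      ~m -> b = False
        ~m = True
  ((h <-> ~h) & (~m -> ~h)) | (~m -> (n -> b)) = True
    (h <-> ~h) & (~m -> ~h) = False
      h <-> ~h = False
        ~h = False
      ~m -> ~h = False
        ~m = True
        ~h = False
    ~m -> (n -> b) = True
      ~m = True
      n -> b = True
Both conjuncts True, so the formula holds.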